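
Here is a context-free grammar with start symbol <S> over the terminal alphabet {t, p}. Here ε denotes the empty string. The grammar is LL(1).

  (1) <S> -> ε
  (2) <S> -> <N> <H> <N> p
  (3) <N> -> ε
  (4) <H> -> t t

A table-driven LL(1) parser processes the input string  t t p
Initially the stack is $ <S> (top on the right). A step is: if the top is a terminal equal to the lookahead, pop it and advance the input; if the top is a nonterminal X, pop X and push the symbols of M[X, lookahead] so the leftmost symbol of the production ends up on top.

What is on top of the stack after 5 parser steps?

<N>

step 1: stack=$ <S>  input=t t p $  — expand <S> -> <N> <H> <N> p
step 2: stack=$ p <N> <H> <N>  input=t t p $  — expand <N> -> ε
step 3: stack=$ p <N> <H>  input=t t p $  — expand <H> -> t t
step 4: stack=$ p <N> t t  input=t t p $  — match t
step 5: stack=$ p <N> t  input=t p $  — match t
Stack after step 5: $ p <N> (top = <N>).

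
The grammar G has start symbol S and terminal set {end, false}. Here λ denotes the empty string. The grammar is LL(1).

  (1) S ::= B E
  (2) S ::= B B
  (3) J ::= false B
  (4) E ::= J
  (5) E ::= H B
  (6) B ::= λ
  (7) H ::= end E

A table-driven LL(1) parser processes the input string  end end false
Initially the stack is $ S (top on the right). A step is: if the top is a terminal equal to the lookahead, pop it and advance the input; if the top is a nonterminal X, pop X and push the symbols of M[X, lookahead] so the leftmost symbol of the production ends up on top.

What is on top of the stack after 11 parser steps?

      Stack          Input            Action
   1  $ S            end end false $  expand S ::= B E
   2  $ E B          end end false $  expand B ::= λ
   3  $ E            end end false $  expand E ::= H B
   4  $ B H          end end false $  expand H ::= end E
   5  $ B E end      end end false $  match end
   6  $ B E          end false $      expand E ::= H B
   7  $ B B H        end false $      expand H ::= end E
   8  $ B B E end    end false $      match end
   9  $ B B E        false $          expand E ::= J
  10  $ B B J        false $          expand J ::= false B
  11  $ B B B false  false $          match false
Stack after step 11: $ B B B (top = B).

B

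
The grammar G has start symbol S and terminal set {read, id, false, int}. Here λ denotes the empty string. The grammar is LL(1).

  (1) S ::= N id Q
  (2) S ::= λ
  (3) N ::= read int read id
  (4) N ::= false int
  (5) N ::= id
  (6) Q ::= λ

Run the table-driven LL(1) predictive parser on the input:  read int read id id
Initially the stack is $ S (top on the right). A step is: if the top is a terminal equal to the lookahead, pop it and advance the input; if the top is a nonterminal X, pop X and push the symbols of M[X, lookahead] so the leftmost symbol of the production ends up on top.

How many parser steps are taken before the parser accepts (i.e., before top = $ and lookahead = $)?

8

step 1: stack=$ S  input=read int read id id $  — expand S ::= N id Q
step 2: stack=$ Q id N  input=read int read id id $  — expand N ::= read int read id
step 3: stack=$ Q id id read int read  input=read int read id id $  — match read
step 4: stack=$ Q id id read int  input=int read id id $  — match int
step 5: stack=$ Q id id read  input=read id id $  — match read
step 6: stack=$ Q id id  input=id id $  — match id
step 7: stack=$ Q id  input=id $  — match id
step 8: stack=$ Q  input=$  — expand Q ::= λ
Accept reached after 8 steps.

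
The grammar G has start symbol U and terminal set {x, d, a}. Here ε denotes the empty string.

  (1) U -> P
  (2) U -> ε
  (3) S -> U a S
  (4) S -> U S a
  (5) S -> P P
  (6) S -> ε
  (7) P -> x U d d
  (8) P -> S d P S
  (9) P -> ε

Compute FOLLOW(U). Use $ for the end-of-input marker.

FIRST(U) = {ε, a, d, x}  (via P)
FIRST(S) = {ε, a, d, x}  (via U a S, U S a, P P)
FIRST(P) = {ε, a, d, x}  (via S d P S)
FOLLOW(U) includes $ since U is the start symbol.
FOLLOW(U): in S->U a S, U is followed by a S with FIRST {a}; in S->U S a, U is followed by S a with FIRST {a, d, x}; in P->x U d d, U is followed by d d with FIRST {d}. Thus FOLLOW(U) = {$, a, d, x}.
FOLLOW(S): in S->U a S, the suffix after S is empty (adds nothing new); in S->U S a, S is followed by a with FIRST {a}; in P->S d P S (occurrence 1), S is followed by d P S with FIRST {d}; in P->S d P S (occurrence 2), the suffix after S is empty, so FOLLOW(S) ⊇ FOLLOW(P) = {$, a, d, x}. Thus FOLLOW(S) = {$, a, d, x}.
FOLLOW(P): in U->P, the suffix after P is empty, so FOLLOW(P) ⊇ FOLLOW(U) = {$, a, d, x}; in S->P P (occurrence 1), P is followed by P with FIRST {ε, a, d, x}; in S->P P (occurrence 1), the suffix after P is nullable, so FOLLOW(P) ⊇ FOLLOW(S) = {$, a, d, x}; in S->P P (occurrence 2), the suffix after P is empty, so FOLLOW(P) ⊇ FOLLOW(S) = {$, a, d, x}; in P->S d P S, P is followed by S with FIRST {ε, a, d, x}; in P->S d P S, the suffix after P is nullable (adds nothing new). Thus FOLLOW(P) = {$, a, d, x}.

{$, a, d, x}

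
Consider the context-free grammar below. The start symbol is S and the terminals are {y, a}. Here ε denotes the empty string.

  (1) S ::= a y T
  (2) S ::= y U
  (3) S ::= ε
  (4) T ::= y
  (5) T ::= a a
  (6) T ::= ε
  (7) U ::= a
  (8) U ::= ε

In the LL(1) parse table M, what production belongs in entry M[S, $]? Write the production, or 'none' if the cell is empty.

FIRST(S): from S::=a y T we get {a}; from S::=y U we get {y}; from S::=ε we get {ε}. So FIRST(S) = {ε, a, y}.
FIRST(T): from T::=y we get {y}; from T::=a a we get {a}; from T::=ε we get {ε}. So FIRST(T) = {ε, a, y}.
FIRST(U): from U::=a we get {a}; from U::=ε we get {ε}. So FIRST(U) = {ε, a}.
FOLLOW(S) includes $ since S is the start symbol.
FOLLOW(S): S appears on no right-hand side. Thus FOLLOW(S) = {$}.
For S ::= a y T: FIRST(a y T) = {a}, so it goes in M[S, t] for t ∈ {a}.
For S ::= y U: FIRST(y U) = {y}, so it goes in M[S, t] for t ∈ {y}.
For S ::= ε: FIRST(ε) = {ε}, so it goes in M[S, t] for t ∈ {}; since ε ∈ FIRST, also for every t ∈ FOLLOW(S) = {$}.

S ::= ε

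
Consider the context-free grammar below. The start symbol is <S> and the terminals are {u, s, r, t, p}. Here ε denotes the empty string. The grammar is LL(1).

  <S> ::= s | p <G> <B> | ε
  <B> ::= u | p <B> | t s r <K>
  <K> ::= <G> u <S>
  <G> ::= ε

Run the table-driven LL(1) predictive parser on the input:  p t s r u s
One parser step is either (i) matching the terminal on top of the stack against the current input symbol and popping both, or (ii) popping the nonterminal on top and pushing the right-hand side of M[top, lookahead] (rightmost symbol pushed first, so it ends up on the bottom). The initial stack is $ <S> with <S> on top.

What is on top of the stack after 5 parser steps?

step 1: stack=$ <S>  input=p t s r u s $  — expand <S> ::= p <G> <B>
step 2: stack=$ <B> <G> p  input=p t s r u s $  — match p
step 3: stack=$ <B> <G>  input=t s r u s $  — expand <G> ::= ε
step 4: stack=$ <B>  input=t s r u s $  — expand <B> ::= t s r <K>
step 5: stack=$ <K> r s t  input=t s r u s $  — match t
Stack after step 5: $ <K> r s (top = s).

s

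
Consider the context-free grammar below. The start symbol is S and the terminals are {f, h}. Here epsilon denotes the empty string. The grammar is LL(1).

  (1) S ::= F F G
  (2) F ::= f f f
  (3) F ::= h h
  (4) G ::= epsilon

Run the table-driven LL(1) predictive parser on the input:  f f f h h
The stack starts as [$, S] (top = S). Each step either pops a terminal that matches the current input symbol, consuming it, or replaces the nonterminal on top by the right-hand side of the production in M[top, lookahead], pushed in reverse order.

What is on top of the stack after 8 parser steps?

G

     Stack        Input        Action
  1  $ S          f f f h h $  expand S ::= F F G
  2  $ G F F      f f f h h $  expand F ::= f f f
  3  $ G F f f f  f f f h h $  match f
  4  $ G F f f    f f h h $    match f
  5  $ G F f      f h h $      match f
  6  $ G F        h h $        expand F ::= h h
  7  $ G h h      h h $        match h
  8  $ G h        h $          match h
Stack after step 8: $ G (top = G).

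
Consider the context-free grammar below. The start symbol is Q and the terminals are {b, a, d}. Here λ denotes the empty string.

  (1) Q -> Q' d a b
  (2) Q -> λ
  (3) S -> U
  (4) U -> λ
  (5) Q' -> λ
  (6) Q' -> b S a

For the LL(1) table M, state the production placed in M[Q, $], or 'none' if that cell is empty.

FIRST(U) = {λ}
FIRST(Q') = {λ, b}
FIRST(Q) = {λ, b, d}  (via Q' d a b)
FIRST(S) = {λ}  (via U)
FOLLOW(Q) includes $ since Q is the start symbol.
FOLLOW(Q): Q appears on no right-hand side. Thus FOLLOW(Q) = {$}.
For Q -> Q' d a b: FIRST(Q' d a b) = {b, d}, so it goes in M[Q, t] for t ∈ {b, d}.
For Q -> λ: FIRST(λ) = {λ}, so it goes in M[Q, t] for t ∈ {}; since λ ∈ FIRST, also for every t ∈ FOLLOW(Q) = {$}.

Q -> λ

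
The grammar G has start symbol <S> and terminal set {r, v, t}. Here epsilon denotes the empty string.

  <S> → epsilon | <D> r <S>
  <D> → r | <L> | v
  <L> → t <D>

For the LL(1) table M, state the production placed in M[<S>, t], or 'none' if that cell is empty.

FIRST(<L>): from <L>→t <D> we get {t}. So FIRST(<L>) = {t}.
FIRST(<D>): from <D>→r we get {r}; from <D>→<L> we get {t}; from <D>→v we get {v}. So FIRST(<D>) = {r, t, v}.
FIRST(<S>): from <S>→epsilon we get {epsilon}; from <S>→<D> r <S> we get {r, t, v}. So FIRST(<S>) = {epsilon, r, t, v}.
FOLLOW(<S>) includes $ since <S> is the start symbol.
FOLLOW(<S>): in <S>→<D> r <S>, the suffix after <S> is empty (adds nothing new). Thus FOLLOW(<S>) = {$}.
For <S> → epsilon: FIRST(epsilon) = {epsilon}, so it goes in M[<S>, t] for t ∈ {}; since epsilon ∈ FIRST, also for every t ∈ FOLLOW(<S>) = {$}.
For <S> → <D> r <S>: FIRST(<D> r <S>) = {r, t, v}, so it goes in M[<S>, t] for t ∈ {r, t, v}.

<S> → <D> r <S>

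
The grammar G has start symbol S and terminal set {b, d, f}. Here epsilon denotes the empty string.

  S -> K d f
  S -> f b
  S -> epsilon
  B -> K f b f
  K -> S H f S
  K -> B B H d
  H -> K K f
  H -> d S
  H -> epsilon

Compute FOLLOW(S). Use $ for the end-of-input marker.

{$, d, f}

FIRST(S) = {epsilon, d, f}  (via K d f)
FIRST(B) = {d, f}  (via K f b f)
FIRST(K) = {d, f}  (via S H f S, B B H d)
FIRST(H) = {epsilon, d, f}  (via K K f)
FOLLOW(S) includes $ since S is the start symbol.
FOLLOW(B): in K->B B H d (occurrence 1), B is followed by B H d with FIRST {d, f}; in K->B B H d (occurrence 2), B is followed by H d with FIRST {d, f}. Thus FOLLOW(B) = {d, f}.
FOLLOW(K): in S->K d f, K is followed by d f with FIRST {d}; in B->K f b f, K is followed by f b f with FIRST {f}; in H->K K f (occurrence 1), K is followed by K f with FIRST {d, f}; in H->K K f (occurrence 2), K is followed by f with FIRST {f}. Thus FOLLOW(K) = {d, f}.
FOLLOW(H): in K->S H f S, H is followed by f S with FIRST {f}; in K->B B H d, H is followed by d with FIRST {d}. Thus FOLLOW(H) = {d, f}.
FOLLOW(S): in K->S H f S (occurrence 1), S is followed by H f S with FIRST {d, f}; in K->S H f S (occurrence 2), the suffix after S is empty, so FOLLOW(S) ⊇ FOLLOW(K) = {d, f}; in H->d S, the suffix after S is empty, so FOLLOW(S) ⊇ FOLLOW(H) = {d, f}. Thus FOLLOW(S) = {$, d, f}.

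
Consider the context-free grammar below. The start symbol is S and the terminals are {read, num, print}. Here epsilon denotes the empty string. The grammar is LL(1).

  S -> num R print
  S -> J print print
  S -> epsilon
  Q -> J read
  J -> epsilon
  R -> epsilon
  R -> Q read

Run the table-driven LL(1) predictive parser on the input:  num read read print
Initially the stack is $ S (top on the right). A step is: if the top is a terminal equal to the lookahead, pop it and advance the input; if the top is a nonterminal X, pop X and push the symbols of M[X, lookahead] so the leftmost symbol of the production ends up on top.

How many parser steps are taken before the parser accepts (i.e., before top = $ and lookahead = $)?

step 1: stack=$ S  input=num read read print $  — expand S -> num R print
step 2: stack=$ print R num  input=num read read print $  — match num
step 3: stack=$ print R  input=read read print $  — expand R -> Q read
step 4: stack=$ print read Q  input=read read print $  — expand Q -> J read
step 5: stack=$ print read read J  input=read read print $  — expand J -> epsilon
step 6: stack=$ print read read  input=read read print $  — match read
step 7: stack=$ print read  input=read print $  — match read
step 8: stack=$ print  input=print $  — match print
Accept reached after 8 steps.

8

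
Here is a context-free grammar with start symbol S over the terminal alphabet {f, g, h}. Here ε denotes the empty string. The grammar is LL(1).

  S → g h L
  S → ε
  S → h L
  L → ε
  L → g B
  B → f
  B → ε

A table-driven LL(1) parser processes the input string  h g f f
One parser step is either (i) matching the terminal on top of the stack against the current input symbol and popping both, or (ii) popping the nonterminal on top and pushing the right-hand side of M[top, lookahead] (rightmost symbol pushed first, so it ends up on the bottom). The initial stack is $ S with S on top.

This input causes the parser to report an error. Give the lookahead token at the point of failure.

f

     Stack  Input      Action
  1  $ S    h g f f $  expand S → h L
  2  $ L h  h g f f $  match h
  3  $ L    g f f $    expand L → g B
  4  $ B g  g f f $    match g
  5  $ B    f f $      expand B → f
  6  $ f    f f $      match f
  7  $      f $        error: stack empty but input remains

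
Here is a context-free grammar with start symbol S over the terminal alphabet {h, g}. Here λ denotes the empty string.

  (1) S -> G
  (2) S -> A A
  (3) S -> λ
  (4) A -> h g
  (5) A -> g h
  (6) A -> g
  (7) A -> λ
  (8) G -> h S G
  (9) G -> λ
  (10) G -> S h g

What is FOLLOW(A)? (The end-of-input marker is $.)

{$, g, h}

FIRST(A): from A->h g we get {h}; from A->g h we get {g}; from A->g we get {g}; from A->λ we get {λ}. So FIRST(A) = {λ, g, h}.
FIRST(S): from S->G we get {λ, g, h}; from S->A A we get {λ, g, h}; from S->λ we get {λ}. So FIRST(S) = {λ, g, h}.
FIRST(G): from G->h S G we get {h}; from G->λ we get {λ}; from G->S h g we get {g, h}. So FIRST(G) = {λ, g, h}.
FOLLOW(S) includes $ since S is the start symbol.
FOLLOW(S): in G->h S G, S is followed by G with FIRST {λ, g, h}; in G->h S G, the suffix after S is nullable, so FOLLOW(S) ⊇ FOLLOW(G) = {$, g, h}; in G->S h g, S is followed by h g with FIRST {h}. Thus FOLLOW(S) = {$, g, h}.
FOLLOW(A): in S->A A (occurrence 1), A is followed by A with FIRST {λ, g, h}; in S->A A (occurrence 1), the suffix after A is nullable, so FOLLOW(A) ⊇ FOLLOW(S) = {$, g, h}; in S->A A (occurrence 2), the suffix after A is empty, so FOLLOW(A) ⊇ FOLLOW(S) = {$, g, h}. Thus FOLLOW(A) = {$, g, h}.
FOLLOW(G): in S->G, the suffix after G is empty, so FOLLOW(G) ⊇ FOLLOW(S) = {$, g, h}; in G->h S G, the suffix after G is empty (adds nothing new). Thus FOLLOW(G) = {$, g, h}.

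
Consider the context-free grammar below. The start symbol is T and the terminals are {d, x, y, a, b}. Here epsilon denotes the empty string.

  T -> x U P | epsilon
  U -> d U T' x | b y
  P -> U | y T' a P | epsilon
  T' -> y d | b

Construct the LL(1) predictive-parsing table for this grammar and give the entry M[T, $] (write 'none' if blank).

FIRST(T) = {epsilon, x}
FIRST(U) = {b, d}
FIRST(T') = {b, y}
FIRST(P) = {epsilon, b, d, y}  (via U)
FOLLOW(T) includes $ since T is the start symbol.
FOLLOW(T): T appears on no right-hand side. Thus FOLLOW(T) = {$}.
For T -> x U P: FIRST(x U P) = {x}, so it goes in M[T, t] for t ∈ {x}.
For T -> epsilon: FIRST(epsilon) = {epsilon}, so it goes in M[T, t] for t ∈ {}; since epsilon ∈ FIRST, also for every t ∈ FOLLOW(T) = {$}.

T -> epsilon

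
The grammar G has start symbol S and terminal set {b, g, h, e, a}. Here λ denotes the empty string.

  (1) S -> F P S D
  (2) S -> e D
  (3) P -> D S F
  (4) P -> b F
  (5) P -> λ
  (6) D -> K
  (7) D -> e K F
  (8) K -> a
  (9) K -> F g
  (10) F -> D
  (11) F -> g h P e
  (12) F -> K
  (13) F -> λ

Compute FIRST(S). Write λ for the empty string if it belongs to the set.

FIRST(S): from S->F P S D we get {a, b, e, g}; from S->e D we get {e}. So FIRST(S) = {a, b, e, g}.
FIRST(P): from P->D S F we get {a, e, g}; from P->b F we get {b}; from P->λ we get {λ}. So FIRST(P) = {λ, a, b, e, g}.
FIRST(D): from D->K we get {a, e, g}; from D->e K F we get {e}. So FIRST(D) = {a, e, g}.
FIRST(K): from K->a we get {a}; from K->F g we get {a, e, g}. So FIRST(K) = {a, e, g}.
FIRST(F): from F->D we get {a, e, g}; from F->g h P e we get {g}; from F->K we get {a, e, g}; from F->λ we get {λ}. So FIRST(F) = {λ, a, e, g}.

{a, b, e, g}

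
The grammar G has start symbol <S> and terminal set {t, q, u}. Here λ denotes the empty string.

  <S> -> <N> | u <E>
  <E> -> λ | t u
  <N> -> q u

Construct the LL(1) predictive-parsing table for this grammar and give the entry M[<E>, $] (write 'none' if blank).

FIRST(<E>) = {λ, t}
FIRST(<N>) = {q}
FIRST(<S>) = {q, u}  (via <N>)
FOLLOW(<S>) includes $ since <S> is the start symbol.
FOLLOW(<S>): <S> appears on no right-hand side. Thus FOLLOW(<S>) = {$}.
FOLLOW(<E>): in <S>->u <E>, the suffix after <E> is empty, so FOLLOW(<E>) ⊇ FOLLOW(<S>) = {$}. Thus FOLLOW(<E>) = {$}.
For <E> -> λ: FIRST(λ) = {λ}, so it goes in M[<E>, t] for t ∈ {}; since λ ∈ FIRST, also for every t ∈ FOLLOW(<E>) = {$}.
For <E> -> t u: FIRST(t u) = {t}, so it goes in M[<E>, t] for t ∈ {t}.

<E> -> λ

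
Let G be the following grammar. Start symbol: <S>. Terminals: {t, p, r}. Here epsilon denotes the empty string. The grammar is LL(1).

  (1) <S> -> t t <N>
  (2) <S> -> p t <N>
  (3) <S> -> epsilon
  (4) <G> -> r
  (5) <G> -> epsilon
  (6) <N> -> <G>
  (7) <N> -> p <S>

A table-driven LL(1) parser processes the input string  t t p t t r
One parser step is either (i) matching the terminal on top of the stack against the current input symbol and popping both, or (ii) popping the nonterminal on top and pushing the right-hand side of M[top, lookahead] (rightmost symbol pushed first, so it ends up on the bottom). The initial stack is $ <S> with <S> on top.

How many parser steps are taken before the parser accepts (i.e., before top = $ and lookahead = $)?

step 1: stack=$ <S>  input=t t p t t r $  — expand <S> -> t t <N>
step 2: stack=$ <N> t t  input=t t p t t r $  — match t
step 3: stack=$ <N> t  input=t p t t r $  — match t
step 4: stack=$ <N>  input=p t t r $  — expand <N> -> p <S>
step 5: stack=$ <S> p  input=p t t r $  — match p
step 6: stack=$ <S>  input=t t r $  — expand <S> -> t t <N>
step 7: stack=$ <N> t t  input=t t r $  — match t
step 8: stack=$ <N> t  input=t r $  — match t
step 9: stack=$ <N>  input=r $  — expand <N> -> <G>
step 10: stack=$ <G>  input=r $  — expand <G> -> r
step 11: stack=$ r  input=r $  — match r
Accept reached after 11 steps.

11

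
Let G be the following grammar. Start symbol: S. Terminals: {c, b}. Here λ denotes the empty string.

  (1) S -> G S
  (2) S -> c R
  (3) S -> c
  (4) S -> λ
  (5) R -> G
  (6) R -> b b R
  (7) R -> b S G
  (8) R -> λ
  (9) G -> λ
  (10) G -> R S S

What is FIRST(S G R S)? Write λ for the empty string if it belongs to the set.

{λ, b, c}

FIRST(S) = {λ, b, c}  (via G S)
FIRST(R) = {λ, b, c}  (via G)
FIRST(G) = {λ, b, c}  (via R S S)
FIRST(S G R S): take FIRST of each symbol in turn, carrying on past any symbol whose FIRST contains λ; result {λ, b, c}.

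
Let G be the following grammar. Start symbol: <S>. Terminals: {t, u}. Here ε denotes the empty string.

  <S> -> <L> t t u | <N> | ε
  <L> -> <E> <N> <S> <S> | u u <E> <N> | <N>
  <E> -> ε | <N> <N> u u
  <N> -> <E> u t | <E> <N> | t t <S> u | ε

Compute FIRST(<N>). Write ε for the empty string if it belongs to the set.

{ε, t, u}

FIRST(<S>) = {ε, t, u}  (via <L> t t u, <N>)
FIRST(<L>) = {ε, t, u}  (via <E> <N> <S> <S>, <N>)
FIRST(<E>) = {ε, t, u}  (via <N> <N> u u)
FIRST(<N>) = {ε, t, u}  (via <E> u t, <E> <N>)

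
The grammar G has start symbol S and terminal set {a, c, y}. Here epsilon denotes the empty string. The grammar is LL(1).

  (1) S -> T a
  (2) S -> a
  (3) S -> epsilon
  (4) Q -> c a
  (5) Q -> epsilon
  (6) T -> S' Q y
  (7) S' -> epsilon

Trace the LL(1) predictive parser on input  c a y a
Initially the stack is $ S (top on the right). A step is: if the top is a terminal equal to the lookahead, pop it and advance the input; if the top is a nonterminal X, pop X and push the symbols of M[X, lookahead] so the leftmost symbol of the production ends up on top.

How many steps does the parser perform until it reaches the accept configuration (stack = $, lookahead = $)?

step 1: stack=$ S  input=c a y a $  — expand S -> T a
step 2: stack=$ a T  input=c a y a $  — expand T -> S' Q y
step 3: stack=$ a y Q S'  input=c a y a $  — expand S' -> epsilon
step 4: stack=$ a y Q  input=c a y a $  — expand Q -> c a
step 5: stack=$ a y a c  input=c a y a $  — match c
step 6: stack=$ a y a  input=a y a $  — match a
step 7: stack=$ a y  input=y a $  — match y
step 8: stack=$ a  input=a $  — match a
Accept reached after 8 steps.

8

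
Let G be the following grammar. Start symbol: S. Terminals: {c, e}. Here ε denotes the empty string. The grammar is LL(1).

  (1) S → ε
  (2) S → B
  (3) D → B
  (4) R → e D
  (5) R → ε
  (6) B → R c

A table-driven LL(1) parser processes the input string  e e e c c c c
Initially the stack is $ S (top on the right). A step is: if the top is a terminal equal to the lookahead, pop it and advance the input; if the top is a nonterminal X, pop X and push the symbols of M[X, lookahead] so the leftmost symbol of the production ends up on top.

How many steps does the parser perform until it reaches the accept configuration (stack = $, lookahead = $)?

      Stack        Input            Action
   1  $ S          e e e c c c c $  expand S → B
   2  $ B          e e e c c c c $  expand B → R c
   3  $ c R        e e e c c c c $  expand R → e D
   4  $ c D e      e e e c c c c $  match e
   5  $ c D        e e c c c c $    expand D → B
   6  $ c B        e e c c c c $    expand B → R c
   7  $ c c R      e e c c c c $    expand R → e D
   8  $ c c D e    e e c c c c $    match e
   9  $ c c D      e c c c c $      expand D → B
  10  $ c c B      e c c c c $      expand B → R c
  11  $ c c c R    e c c c c $      expand R → e D
  12  $ c c c D e  e c c c c $      match e
  13  $ c c c D    c c c c $        expand D → B
  14  $ c c c B    c c c c $        expand B → R c
  15  $ c c c c R  c c c c $        expand R → ε
  16  $ c c c c    c c c c $        match c
  17  $ c c c      c c c $          match c
  18  $ c c        c c $            match c
  19  $ c          c $              match c
Accept reached after 19 steps.

19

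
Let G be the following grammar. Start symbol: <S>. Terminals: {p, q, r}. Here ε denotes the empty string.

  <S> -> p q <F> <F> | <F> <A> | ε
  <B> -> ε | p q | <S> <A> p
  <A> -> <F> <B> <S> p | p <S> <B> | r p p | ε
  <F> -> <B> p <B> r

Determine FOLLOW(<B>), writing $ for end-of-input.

FIRST(<S>): from <S>->p q <F> <F> we get {p}; from <S>-><F> <A> we get {p, r}; from <S>->ε we get {ε}. So FIRST(<S>) = {ε, p, r}.
FIRST(<B>): from <B>->ε we get {ε}; from <B>->p q we get {p}; from <B>-><S> <A> p we get {p, r}. So FIRST(<B>) = {ε, p, r}.
FIRST(<F>): from <F>-><B> p <B> r we get {p, r}. So FIRST(<F>) = {p, r}.
FIRST(<A>): from <A>-><F> <B> <S> p we get {p, r}; from <A>->p <S> <B> we get {p}; from <A>->r p p we get {r}; from <A>->ε we get {ε}. So FIRST(<A>) = {ε, p, r}.
FOLLOW(<S>) includes $ since <S> is the start symbol.
FOLLOW(<S>): in <B>-><S> <A> p, <S> is followed by <A> p with FIRST {p, r}; in <A>-><F> <B> <S> p, <S> is followed by p with FIRST {p}; in <A>->p <S> <B>, <S> is followed by <B> with FIRST {ε, p, r}; in <A>->p <S> <B>, the suffix after <S> is nullable, so FOLLOW(<S>) ⊇ FOLLOW(<A>) = {$, p, r}. Thus FOLLOW(<S>) = {$, p, r}.
FOLLOW(<A>): in <S>-><F> <A>, the suffix after <A> is empty, so FOLLOW(<A>) ⊇ FOLLOW(<S>) = {$, p, r}; in <B>-><S> <A> p, <A> is followed by p with FIRST {p}. Thus FOLLOW(<A>) = {$, p, r}.
FOLLOW(<B>): in <A>-><F> <B> <S> p, <B> is followed by <S> p with FIRST {p, r}; in <A>->p <S> <B>, the suffix after <B> is empty, so FOLLOW(<B>) ⊇ FOLLOW(<A>) = {$, p, r}; in <F>-><B> p <B> r (occurrence 1), <B> is followed by p <B> r with FIRST {p}; in <F>-><B> p <B> r (occurrence 2), <B> is followed by r with FIRST {r}. Thus FOLLOW(<B>) = {$, p, r}.
FOLLOW(<F>): in <S>->p q <F> <F> (occurrence 1), <F> is followed by <F> with FIRST {p, r}; in <S>->p q <F> <F> (occurrence 2), the suffix after <F> is empty, so FOLLOW(<F>) ⊇ FOLLOW(<S>) = {$, p, r}; in <S>-><F> <A>, <F> is followed by <A> with FIRST {ε, p, r}; in <S>-><F> <A>, the suffix after <F> is nullable, so FOLLOW(<F>) ⊇ FOLLOW(<S>) = {$, p, r}; in <A>-><F> <B> <S> p, <F> is followed by <B> <S> p with FIRST {p, r}. Thus FOLLOW(<F>) = {$, p, r}.

{$, p, r}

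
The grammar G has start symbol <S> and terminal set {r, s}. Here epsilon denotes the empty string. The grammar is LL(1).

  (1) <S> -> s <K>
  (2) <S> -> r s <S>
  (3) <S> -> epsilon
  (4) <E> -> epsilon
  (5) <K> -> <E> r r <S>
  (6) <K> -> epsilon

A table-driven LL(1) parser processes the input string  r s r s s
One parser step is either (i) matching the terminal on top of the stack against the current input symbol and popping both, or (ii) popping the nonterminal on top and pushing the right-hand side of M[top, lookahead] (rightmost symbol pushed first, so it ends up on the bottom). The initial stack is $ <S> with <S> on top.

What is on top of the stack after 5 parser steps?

     Stack      Input        Action
  1  $ <S>      r s r s s $  expand <S> -> r s <S>
  2  $ <S> s r  r s r s s $  match r
  3  $ <S> s    s r s s $    match s
  4  $ <S>      r s s $      expand <S> -> r s <S>
  5  $ <S> s r  r s s $      match r
Stack after step 5: $ <S> s (top = s).

s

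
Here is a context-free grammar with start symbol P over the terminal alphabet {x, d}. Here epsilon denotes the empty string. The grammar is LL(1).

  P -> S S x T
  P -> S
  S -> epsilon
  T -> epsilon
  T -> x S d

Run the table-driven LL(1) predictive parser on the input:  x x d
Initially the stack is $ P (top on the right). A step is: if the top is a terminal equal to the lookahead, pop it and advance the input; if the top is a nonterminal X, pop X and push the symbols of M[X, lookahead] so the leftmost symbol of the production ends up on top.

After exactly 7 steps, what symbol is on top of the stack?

d

     Stack      Input    Action
  1  $ P        x x d $  expand P -> S S x T
  2  $ T x S S  x x d $  expand S -> epsilon
  3  $ T x S    x x d $  expand S -> epsilon
  4  $ T x      x x d $  match x
  5  $ T        x d $    expand T -> x S d
  6  $ d S x    x d $    match x
  7  $ d S      d $      expand S -> epsilon
Stack after step 7: $ d (top = d).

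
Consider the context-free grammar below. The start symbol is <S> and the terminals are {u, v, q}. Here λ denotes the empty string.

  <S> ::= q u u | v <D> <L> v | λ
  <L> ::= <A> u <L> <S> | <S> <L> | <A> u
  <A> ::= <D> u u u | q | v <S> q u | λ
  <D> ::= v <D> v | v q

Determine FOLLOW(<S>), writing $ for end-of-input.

FIRST(<S>): from <S>::=q u u we get {q}; from <S>::=v <D> <L> v we get {v}; from <S>::=λ we get {λ}. So FIRST(<S>) = {λ, q, v}.
FIRST(<D>): from <D>::=v <D> v we get {v}; from <D>::=v q we get {v}. So FIRST(<D>) = {v}.
FIRST(<A>): from <A>::=<D> u u u we get {v}; from <A>::=q we get {q}; from <A>::=v <S> q u we get {v}; from <A>::=λ we get {λ}. So FIRST(<A>) = {λ, q, v}.
FIRST(<L>): from <L>::=<A> u <L> <S> we get {q, u, v}; from <L>::=<S> <L> we get {q, u, v}; from <L>::=<A> u we get {q, u, v}. So FIRST(<L>) = {q, u, v}.
FOLLOW(<S>) includes $ since <S> is the start symbol.
FOLLOW(<L>): in <S>::=v <D> <L> v, <L> is followed by v with FIRST {v}; in <L>::=<A> u <L> <S>, <L> is followed by <S> with FIRST {λ, q, v}; in <L>::=<A> u <L> <S>, the suffix after <L> is nullable (adds nothing new); in <L>::=<S> <L>, the suffix after <L> is empty (adds nothing new). Thus FOLLOW(<L>) = {q, v}.
FOLLOW(<S>): in <L>::=<A> u <L> <S>, the suffix after <S> is empty, so FOLLOW(<S>) ⊇ FOLLOW(<L>) = {q, v}; in <L>::=<S> <L>, <S> is followed by <L> with FIRST {q, u, v}; in <A>::=v <S> q u, <S> is followed by q u with FIRST {q}. Thus FOLLOW(<S>) = {$, q, u, v}.
FOLLOW(<A>): in <L>::=<A> u <L> <S>, <A> is followed by u <L> <S> with FIRST {u}; in <L>::=<A> u, <A> is followed by u with FIRST {u}. Thus FOLLOW(<A>) = {u}.
FOLLOW(<D>): in <S>::=v <D> <L> v, <D> is followed by <L> v with FIRST {q, u, v}; in <A>::=<D> u u u, <D> is followed by u u u with FIRST {u}; in <D>::=v <D> v, <D> is followed by v with FIRST {v}. Thus FOLLOW(<D>) = {q, u, v}.

{$, q, u, v}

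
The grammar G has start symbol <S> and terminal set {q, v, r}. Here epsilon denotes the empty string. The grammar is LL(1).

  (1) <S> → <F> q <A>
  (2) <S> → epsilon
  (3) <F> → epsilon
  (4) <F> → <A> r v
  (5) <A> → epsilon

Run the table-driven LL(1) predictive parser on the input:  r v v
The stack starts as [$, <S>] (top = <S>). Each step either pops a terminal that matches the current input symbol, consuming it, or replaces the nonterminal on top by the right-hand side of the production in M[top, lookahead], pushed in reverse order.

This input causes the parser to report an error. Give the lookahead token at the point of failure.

     Stack            Input    Action
  1  $ <S>            r v v $  expand <S> → <F> q <A>
  2  $ <A> q <F>      r v v $  expand <F> → <A> r v
  3  $ <A> q v r <A>  r v v $  expand <A> → epsilon
  4  $ <A> q v r      r v v $  match r
  5  $ <A> q v        v v $    match v
  6  $ <A> q          v $      error: top is terminal q but lookahead is v

v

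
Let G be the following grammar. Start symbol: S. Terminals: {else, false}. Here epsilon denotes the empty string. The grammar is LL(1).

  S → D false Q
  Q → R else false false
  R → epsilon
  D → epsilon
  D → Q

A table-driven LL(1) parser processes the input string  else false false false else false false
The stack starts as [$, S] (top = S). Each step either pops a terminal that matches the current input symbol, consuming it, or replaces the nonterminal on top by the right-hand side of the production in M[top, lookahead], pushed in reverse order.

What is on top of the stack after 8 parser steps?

     Stack                         Input                                      Action
  1  $ S                           else false false false else false false $  expand S → D false Q
  2  $ Q false D                   else false false false else false false $  expand D → Q
  3  $ Q false Q                   else false false false else false false $  expand Q → R else false false
  4  $ Q false false false else R  else false false false else false false $  expand R → epsilon
  5  $ Q false false false else    else false false false else false false $  match else
  6  $ Q false false false         false false false else false false $       match false
  7  $ Q false false               false false else false false $             match false
  8  $ Q false                     false else false false $                   match false
Stack after step 8: $ Q (top = Q).

Q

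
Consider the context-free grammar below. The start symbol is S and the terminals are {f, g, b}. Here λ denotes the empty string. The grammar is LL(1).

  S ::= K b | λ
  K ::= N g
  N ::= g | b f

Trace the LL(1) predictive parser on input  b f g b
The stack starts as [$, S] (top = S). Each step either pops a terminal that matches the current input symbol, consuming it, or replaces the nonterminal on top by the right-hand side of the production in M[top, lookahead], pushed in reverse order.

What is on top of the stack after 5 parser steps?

g

step 1: stack=$ S  input=b f g b $  — expand S ::= K b
step 2: stack=$ b K  input=b f g b $  — expand K ::= N g
step 3: stack=$ b g N  input=b f g b $  — expand N ::= b f
step 4: stack=$ b g f b  input=b f g b $  — match b
step 5: stack=$ b g f  input=f g b $  — match f
Stack after step 5: $ b g (top = g).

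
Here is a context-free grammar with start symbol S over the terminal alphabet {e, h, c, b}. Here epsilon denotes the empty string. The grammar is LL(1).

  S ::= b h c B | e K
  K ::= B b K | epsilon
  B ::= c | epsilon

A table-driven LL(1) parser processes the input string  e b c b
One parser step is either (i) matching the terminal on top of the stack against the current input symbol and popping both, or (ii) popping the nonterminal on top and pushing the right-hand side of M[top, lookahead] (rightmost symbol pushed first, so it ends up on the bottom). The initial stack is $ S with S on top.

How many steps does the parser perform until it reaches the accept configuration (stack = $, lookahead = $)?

step 1: stack=$ S  input=e b c b $  — expand S ::= e K
step 2: stack=$ K e  input=e b c b $  — match e
step 3: stack=$ K  input=b c b $  — expand K ::= B b K
step 4: stack=$ K b B  input=b c b $  — expand B ::= epsilon
step 5: stack=$ K b  input=b c b $  — match b
step 6: stack=$ K  input=c b $  — expand K ::= B b K
step 7: stack=$ K b B  input=c b $  — expand B ::= c
step 8: stack=$ K b c  input=c b $  — match c
step 9: stack=$ K b  input=b $  — match b
step 10: stack=$ K  input=$  — expand K ::= epsilon
Accept reached after 10 steps.

10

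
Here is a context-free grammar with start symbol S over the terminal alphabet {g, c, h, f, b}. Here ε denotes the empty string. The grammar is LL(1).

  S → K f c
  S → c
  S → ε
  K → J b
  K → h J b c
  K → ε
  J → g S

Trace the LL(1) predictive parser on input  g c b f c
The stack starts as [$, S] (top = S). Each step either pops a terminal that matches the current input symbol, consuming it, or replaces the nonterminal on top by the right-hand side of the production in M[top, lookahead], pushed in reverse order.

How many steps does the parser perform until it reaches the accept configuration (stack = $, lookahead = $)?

     Stack        Input        Action
  1  $ S          g c b f c $  expand S → K f c
  2  $ c f K      g c b f c $  expand K → J b
  3  $ c f b J    g c b f c $  expand J → g S
  4  $ c f b S g  g c b f c $  match g
  5  $ c f b S    c b f c $    expand S → c
  6  $ c f b c    c b f c $    match c
  7  $ c f b      b f c $      match b
  8  $ c f        f c $        match f
  9  $ c          c $          match c
Accept reached after 9 steps.

9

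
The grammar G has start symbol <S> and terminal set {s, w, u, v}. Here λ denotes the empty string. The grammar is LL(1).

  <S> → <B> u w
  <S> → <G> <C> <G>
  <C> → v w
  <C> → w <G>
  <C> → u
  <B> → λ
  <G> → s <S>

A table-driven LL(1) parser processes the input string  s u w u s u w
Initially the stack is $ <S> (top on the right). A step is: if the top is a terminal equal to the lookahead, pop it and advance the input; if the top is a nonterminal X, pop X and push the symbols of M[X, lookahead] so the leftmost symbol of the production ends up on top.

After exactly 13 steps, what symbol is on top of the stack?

u

      Stack              Input            Action
   1  $ <S>              s u w u s u w $  expand <S> → <G> <C> <G>
   2  $ <G> <C> <G>      s u w u s u w $  expand <G> → s <S>
   3  $ <G> <C> <S> s    s u w u s u w $  match s
   4  $ <G> <C> <S>      u w u s u w $    expand <S> → <B> u w
   5  $ <G> <C> w u <B>  u w u s u w $    expand <B> → λ
   6  $ <G> <C> w u      u w u s u w $    match u
   7  $ <G> <C> w        w u s u w $      match w
   8  $ <G> <C>          u s u w $        expand <C> → u
   9  $ <G> u            u s u w $        match u
  10  $ <G>              s u w $          expand <G> → s <S>
  11  $ <S> s            s u w $          match s
  12  $ <S>              u w $            expand <S> → <B> u w
  13  $ w u <B>          u w $            expand <B> → λ
Stack after step 13: $ w u (top = u).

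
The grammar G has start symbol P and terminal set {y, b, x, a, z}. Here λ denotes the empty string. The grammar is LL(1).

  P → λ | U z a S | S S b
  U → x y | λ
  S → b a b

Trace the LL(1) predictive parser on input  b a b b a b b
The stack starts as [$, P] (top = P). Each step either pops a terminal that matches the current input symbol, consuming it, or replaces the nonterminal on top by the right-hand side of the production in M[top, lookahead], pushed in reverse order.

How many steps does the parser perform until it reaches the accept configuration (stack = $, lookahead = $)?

10

step 1: stack=$ P  input=b a b b a b b $  — expand P → S S b
step 2: stack=$ b S S  input=b a b b a b b $  — expand S → b a b
step 3: stack=$ b S b a b  input=b a b b a b b $  — match b
step 4: stack=$ b S b a  input=a b b a b b $  — match a
step 5: stack=$ b S b  input=b b a b b $  — match b
step 6: stack=$ b S  input=b a b b $  — expand S → b a b
step 7: stack=$ b b a b  input=b a b b $  — match b
step 8: stack=$ b b a  input=a b b $  — match a
step 9: stack=$ b b  input=b b $  — match b
step 10: stack=$ b  input=b $  — match b
Accept reached after 10 steps.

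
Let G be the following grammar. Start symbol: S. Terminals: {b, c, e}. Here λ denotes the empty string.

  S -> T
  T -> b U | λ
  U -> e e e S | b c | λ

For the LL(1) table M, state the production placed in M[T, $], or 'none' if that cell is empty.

T -> λ

FIRST(T): from T->b U we get {b}; from T->λ we get {λ}. So FIRST(T) = {λ, b}.
FIRST(U): from U->e e e S we get {e}; from U->b c we get {b}; from U->λ we get {λ}. So FIRST(U) = {λ, b, e}.
FIRST(S): from S->T we get {λ, b}. So FIRST(S) = {λ, b}.
FOLLOW(S) includes $ since S is the start symbol.
FOLLOW(S): in U->e e e S, the suffix after S is empty, so FOLLOW(S) ⊇ FOLLOW(U) = {$}. Thus FOLLOW(S) = {$}.
FOLLOW(T): in S->T, the suffix after T is empty, so FOLLOW(T) ⊇ FOLLOW(S) = {$}. Thus FOLLOW(T) = {$}.
For T -> b U: FIRST(b U) = {b}, so it goes in M[T, t] for t ∈ {b}.
For T -> λ: FIRST(λ) = {λ}, so it goes in M[T, t] for t ∈ {}; since λ ∈ FIRST, also for every t ∈ FOLLOW(T) = {$}.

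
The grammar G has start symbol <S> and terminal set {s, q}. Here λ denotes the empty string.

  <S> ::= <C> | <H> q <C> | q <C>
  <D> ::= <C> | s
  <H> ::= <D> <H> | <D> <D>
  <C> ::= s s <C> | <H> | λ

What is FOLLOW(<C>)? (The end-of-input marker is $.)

FIRST(<S>) = {λ, q, s}  (via <C>, <H> q <C>)
FIRST(<D>) = {λ, s}  (via <C>)
FIRST(<H>) = {λ, s}  (via <D> <H>, <D> <D>)
FIRST(<C>) = {λ, s}  (via <H>)
FOLLOW(<S>) includes $ since <S> is the start symbol.
FOLLOW(<S>): <S> appears on no right-hand side. Thus FOLLOW(<S>) = {$}.
FOLLOW(<D>): in <H>::=<D> <H>, <D> is followed by <H> with FIRST {λ, s}; in <H>::=<D> <H>, the suffix after <D> is nullable, so FOLLOW(<D>) ⊇ FOLLOW(<H>) = {$, q, s}; in <H>::=<D> <D> (occurrence 1), <D> is followed by <D> with FIRST {λ, s}; in <H>::=<D> <D> (occurrence 1), the suffix after <D> is nullable, so FOLLOW(<D>) ⊇ FOLLOW(<H>) = {$, q, s}; in <H>::=<D> <D> (occurrence 2), the suffix after <D> is empty, so FOLLOW(<D>) ⊇ FOLLOW(<H>) = {$, q, s}. Thus FOLLOW(<D>) = {$, q, s}.
FOLLOW(<C>): in <S>::=<C>, the suffix after <C> is empty, so FOLLOW(<C>) ⊇ FOLLOW(<S>) = {$}; in <S>::=<H> q <C>, the suffix after <C> is empty, so FOLLOW(<C>) ⊇ FOLLOW(<S>) = {$}; in <S>::=q <C>, the suffix after <C> is empty, so FOLLOW(<C>) ⊇ FOLLOW(<S>) = {$}; in <D>::=<C>, the suffix after <C> is empty, so FOLLOW(<C>) ⊇ FOLLOW(<D>) = {$, q, s}; in <C>::=s s <C>, the suffix after <C> is empty (adds nothing new). Thus FOLLOW(<C>) = {$, q, s}.
FOLLOW(<H>): in <S>::=<H> q <C>, <H> is followed by q <C> with FIRST {q}; in <H>::=<D> <H>, the suffix after <H> is empty (adds nothing new); in <C>::=<H>, the suffix after <H> is empty, so FOLLOW(<H>) ⊇ FOLLOW(<C>) = {$, q, s}. Thus FOLLOW(<H>) = {$, q, s}.

{$, q, s}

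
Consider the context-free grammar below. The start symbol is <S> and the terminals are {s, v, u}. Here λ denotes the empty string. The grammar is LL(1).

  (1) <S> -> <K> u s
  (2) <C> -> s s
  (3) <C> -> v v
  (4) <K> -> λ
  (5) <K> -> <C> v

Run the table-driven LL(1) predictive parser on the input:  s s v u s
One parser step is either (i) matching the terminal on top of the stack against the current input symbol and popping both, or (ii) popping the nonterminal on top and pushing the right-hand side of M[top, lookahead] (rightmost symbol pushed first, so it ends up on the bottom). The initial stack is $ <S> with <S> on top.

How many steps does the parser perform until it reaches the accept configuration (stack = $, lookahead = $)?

8

     Stack        Input        Action
  1  $ <S>        s s v u s $  expand <S> -> <K> u s
  2  $ s u <K>    s s v u s $  expand <K> -> <C> v
  3  $ s u v <C>  s s v u s $  expand <C> -> s s
  4  $ s u v s s  s s v u s $  match s
  5  $ s u v s    s v u s $    match s
  6  $ s u v      v u s $      match v
  7  $ s u        u s $        match u
  8  $ s          s $          match s
Accept reached after 8 steps.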